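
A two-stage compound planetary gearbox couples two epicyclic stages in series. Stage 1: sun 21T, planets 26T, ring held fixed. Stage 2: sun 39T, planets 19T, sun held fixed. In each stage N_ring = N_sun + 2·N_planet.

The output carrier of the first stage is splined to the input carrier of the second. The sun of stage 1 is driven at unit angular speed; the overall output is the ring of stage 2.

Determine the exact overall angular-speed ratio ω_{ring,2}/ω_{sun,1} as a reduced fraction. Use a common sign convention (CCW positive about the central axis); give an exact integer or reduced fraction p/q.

174/517

Stage 1: N_ring = 21 + 2·26 = 73
Stage 1: 21(ω_s−ω_c) = −73(ω_r−ω_c),  ω_r=0, ω_s=1
Stage 1: 21(1−ω_c) = −73(0−ω_c)  ⇒  94ω_c = 21  ⇒  ω_c = 21/94
  ⇒ ω_c¹/ω_s¹ = 21/94
Stage 2: N_ring = 39 + 2·19 = 77
Stage 2: 39(ω_s−ω_c) = −77(ω_r−ω_c),  ω_s=0, ω_c=1
Stage 2: ω_r = 1 − (39/77)(0−1) = 116/77
  ⇒ ω_r²/ω_c² = 116/77
Coupling ω_c² = ω_c¹ ⇒ overall = 21/94 × 116/77 = 174/517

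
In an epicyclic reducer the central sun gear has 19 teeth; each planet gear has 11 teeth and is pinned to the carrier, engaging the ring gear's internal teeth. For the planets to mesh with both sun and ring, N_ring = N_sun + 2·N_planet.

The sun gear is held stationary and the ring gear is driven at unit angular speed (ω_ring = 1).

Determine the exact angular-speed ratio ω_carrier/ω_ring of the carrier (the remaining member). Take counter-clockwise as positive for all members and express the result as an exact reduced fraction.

N_ring = 19 + 2·11 = 41
19(ω_s−ω_c) = −41(ω_r−ω_c),  ω_s=0, ω_r=1
19(0−ω_c) = −41(1−ω_c)  ⇒  60ω_c = 41  ⇒  ω_c = 41/60
ω_c/ω_r = 41/60

41/60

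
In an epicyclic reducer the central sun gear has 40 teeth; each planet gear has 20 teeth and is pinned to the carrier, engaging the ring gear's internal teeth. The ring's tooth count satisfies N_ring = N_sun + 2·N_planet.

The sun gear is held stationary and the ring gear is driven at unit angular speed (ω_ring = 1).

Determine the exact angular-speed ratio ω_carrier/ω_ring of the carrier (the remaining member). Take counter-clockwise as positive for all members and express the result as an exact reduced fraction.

2/3

N_ring = 40 + 2·20 = 80
40(ω_s−ω_c) = −80(ω_r−ω_c),  ω_s=0, ω_r=1
40(0−ω_c) = −80(1−ω_c)  ⇒  120ω_c = 80  ⇒  ω_c = 2/3
ω_c/ω_r = 2/3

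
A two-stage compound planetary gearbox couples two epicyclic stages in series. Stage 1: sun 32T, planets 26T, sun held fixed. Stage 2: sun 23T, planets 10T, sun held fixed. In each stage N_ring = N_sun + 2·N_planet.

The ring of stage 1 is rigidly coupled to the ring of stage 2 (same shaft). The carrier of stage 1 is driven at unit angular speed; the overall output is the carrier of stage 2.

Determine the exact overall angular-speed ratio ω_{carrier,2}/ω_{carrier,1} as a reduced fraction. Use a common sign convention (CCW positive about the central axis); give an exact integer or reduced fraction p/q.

Stage 1: N_ring = 32 + 2·26 = 84
Stage 1: 32(ω_s−ω_c) = −84(ω_r−ω_c),  ω_s=0, ω_c=1
Stage 1: ω_r = 1 − (32/84)(0−1) = 29/21
  ⇒ ω_r¹/ω_c¹ = 29/21
Stage 2: N_ring = 23 + 2·10 = 43
Stage 2: 23(ω_s−ω_c) = −43(ω_r−ω_c),  ω_s=0, ω_r=1
Stage 2: 23(0−ω_c) = −43(1−ω_c)  ⇒  66ω_c = 43  ⇒  ω_c = 43/66
  ⇒ ω_c²/ω_r² = 43/66
Coupling ω_r² = ω_r¹ ⇒ overall = 29/21 × 43/66 = 1247/1386

1247/1386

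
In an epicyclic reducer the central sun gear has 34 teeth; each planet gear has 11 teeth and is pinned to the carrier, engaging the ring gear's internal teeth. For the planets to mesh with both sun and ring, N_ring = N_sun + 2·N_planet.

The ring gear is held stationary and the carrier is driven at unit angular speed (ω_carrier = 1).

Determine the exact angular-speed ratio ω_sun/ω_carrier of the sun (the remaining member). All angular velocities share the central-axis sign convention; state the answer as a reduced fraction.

N_ring = 34 + 2·11 = 56
34(ω_s−ω_c) = −56(ω_r−ω_c),  ω_r=0, ω_c=1
ω_s = 1 − (56/34)(0−1) = 45/17
ω_s/ω_c = 45/17

45/17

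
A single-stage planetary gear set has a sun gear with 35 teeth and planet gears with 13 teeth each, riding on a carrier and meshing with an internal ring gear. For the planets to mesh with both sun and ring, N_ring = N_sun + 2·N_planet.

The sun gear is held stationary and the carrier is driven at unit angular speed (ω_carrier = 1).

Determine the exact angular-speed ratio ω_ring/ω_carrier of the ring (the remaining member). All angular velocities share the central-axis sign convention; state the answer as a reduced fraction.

N_ring = 35 + 2·13 = 61
35(ω_s−ω_c) = −61(ω_r−ω_c),  ω_s=0, ω_c=1
ω_r = 1 − (35/61)(0−1) = 96/61
ω_r/ω_c = 96/61

96/61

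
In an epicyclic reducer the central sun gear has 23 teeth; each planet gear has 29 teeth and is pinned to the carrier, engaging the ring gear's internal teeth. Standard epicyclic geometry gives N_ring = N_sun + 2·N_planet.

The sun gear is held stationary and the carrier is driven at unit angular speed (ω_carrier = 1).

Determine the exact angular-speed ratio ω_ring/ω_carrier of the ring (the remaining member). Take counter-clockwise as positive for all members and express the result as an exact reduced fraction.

N_ring = 23 + 2·29 = 81
23(ω_s−ω_c) = −81(ω_r−ω_c),  ω_s=0, ω_c=1
ω_r = 1 − (23/81)(0−1) = 104/81
ω_r/ω_c = 104/81

104/81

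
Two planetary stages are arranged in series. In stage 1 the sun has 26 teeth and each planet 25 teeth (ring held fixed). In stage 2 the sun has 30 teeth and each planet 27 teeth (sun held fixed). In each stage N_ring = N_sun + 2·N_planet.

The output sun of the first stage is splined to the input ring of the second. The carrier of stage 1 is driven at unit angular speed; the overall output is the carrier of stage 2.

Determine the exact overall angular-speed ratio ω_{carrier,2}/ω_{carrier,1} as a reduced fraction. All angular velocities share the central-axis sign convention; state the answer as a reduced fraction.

714/247

Stage 1: N_ring = 26 + 2·25 = 76
Stage 1: 26(ω_s−ω_c) = −76(ω_r−ω_c),  ω_r=0, ω_c=1
Stage 1: ω_s = 1 − (76/26)(0−1) = 51/13
  ⇒ ω_s¹/ω_c¹ = 51/13
Stage 2: N_ring = 30 + 2·27 = 84
Stage 2: 30(ω_s−ω_c) = −84(ω_r−ω_c),  ω_s=0, ω_r=1
Stage 2: 30(0−ω_c) = −84(1−ω_c)  ⇒  114ω_c = 84  ⇒  ω_c = 14/19
  ⇒ ω_c²/ω_r² = 14/19
Coupling ω_r² = ω_s¹ ⇒ overall = 51/13 × 14/19 = 714/247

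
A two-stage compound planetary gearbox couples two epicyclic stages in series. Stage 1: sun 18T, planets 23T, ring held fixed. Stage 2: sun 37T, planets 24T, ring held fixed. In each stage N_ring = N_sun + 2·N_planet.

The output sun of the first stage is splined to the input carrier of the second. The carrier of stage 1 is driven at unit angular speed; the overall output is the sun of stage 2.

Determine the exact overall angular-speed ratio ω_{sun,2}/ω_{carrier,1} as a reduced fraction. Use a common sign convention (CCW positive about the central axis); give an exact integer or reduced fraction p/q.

5002/333

Stage 1: N_ring = 18 + 2·23 = 64
Stage 1: 18(ω_s−ω_c) = −64(ω_r−ω_c),  ω_r=0, ω_c=1
Stage 1: ω_s = 1 − (64/18)(0−1) = 41/9
  ⇒ ω_s¹/ω_c¹ = 41/9
Stage 2: N_ring = 37 + 2·24 = 85
Stage 2: 37(ω_s−ω_c) = −85(ω_r−ω_c),  ω_r=0, ω_c=1
Stage 2: ω_s = 1 − (85/37)(0−1) = 122/37
  ⇒ ω_s²/ω_c² = 122/37
Coupling ω_c² = ω_s¹ ⇒ overall = 41/9 × 122/37 = 5002/333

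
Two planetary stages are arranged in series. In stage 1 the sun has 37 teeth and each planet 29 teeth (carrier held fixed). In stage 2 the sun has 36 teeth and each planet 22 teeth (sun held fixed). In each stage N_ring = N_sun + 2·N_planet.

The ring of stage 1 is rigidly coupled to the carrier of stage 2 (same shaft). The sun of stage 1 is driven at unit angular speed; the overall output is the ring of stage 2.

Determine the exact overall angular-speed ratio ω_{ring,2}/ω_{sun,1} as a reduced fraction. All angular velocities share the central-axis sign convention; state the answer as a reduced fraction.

-1073/1900

Stage 1: N_ring = 37 + 2·29 = 95
Stage 1: 37(ω_s−ω_c) = −95(ω_r−ω_c),  ω_c=0, ω_s=1
Stage 1: ω_r = 0 − (37/95)(1−0) = -37/95
  ⇒ ω_r¹/ω_s¹ = -37/95
Stage 2: N_ring = 36 + 2·22 = 80
Stage 2: 36(ω_s−ω_c) = −80(ω_r−ω_c),  ω_s=0, ω_c=1
Stage 2: ω_r = 1 − (36/80)(0−1) = 29/20
  ⇒ ω_r²/ω_c² = 29/20
Coupling ω_c² = ω_r¹ ⇒ overall = -37/95 × 29/20 = -1073/1900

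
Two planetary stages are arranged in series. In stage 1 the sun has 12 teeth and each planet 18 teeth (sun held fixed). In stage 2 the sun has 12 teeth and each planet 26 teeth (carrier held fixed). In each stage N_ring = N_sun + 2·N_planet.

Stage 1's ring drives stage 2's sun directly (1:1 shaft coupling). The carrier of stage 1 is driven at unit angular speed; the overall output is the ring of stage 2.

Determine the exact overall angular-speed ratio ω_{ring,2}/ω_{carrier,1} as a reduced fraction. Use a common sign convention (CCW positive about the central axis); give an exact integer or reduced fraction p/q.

-15/64

Stage 1: N_ring = 12 + 2·18 = 48
Stage 1: 12(ω_s−ω_c) = −48(ω_r−ω_c),  ω_s=0, ω_c=1
Stage 1: ω_r = 1 − (12/48)(0−1) = 5/4
  ⇒ ω_r¹/ω_c¹ = 5/4
Stage 2: N_ring = 12 + 2·26 = 64
Stage 2: 12(ω_s−ω_c) = −64(ω_r−ω_c),  ω_c=0, ω_s=1
Stage 2: ω_r = 0 − (12/64)(1−0) = -3/16
  ⇒ ω_r²/ω_s² = -3/16
Coupling ω_s² = ω_r¹ ⇒ overall = 5/4 × -3/16 = -15/64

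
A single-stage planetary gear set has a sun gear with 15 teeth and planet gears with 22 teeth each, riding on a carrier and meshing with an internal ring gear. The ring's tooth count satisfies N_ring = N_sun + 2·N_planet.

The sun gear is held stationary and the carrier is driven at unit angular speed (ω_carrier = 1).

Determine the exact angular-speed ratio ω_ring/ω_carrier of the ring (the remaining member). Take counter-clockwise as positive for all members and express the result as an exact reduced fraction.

N_ring = 15 + 2·22 = 59
15(ω_s−ω_c) = −59(ω_r−ω_c),  ω_s=0, ω_c=1
ω_r = 1 − (15/59)(0−1) = 74/59
ω_r/ω_c = 74/59

74/59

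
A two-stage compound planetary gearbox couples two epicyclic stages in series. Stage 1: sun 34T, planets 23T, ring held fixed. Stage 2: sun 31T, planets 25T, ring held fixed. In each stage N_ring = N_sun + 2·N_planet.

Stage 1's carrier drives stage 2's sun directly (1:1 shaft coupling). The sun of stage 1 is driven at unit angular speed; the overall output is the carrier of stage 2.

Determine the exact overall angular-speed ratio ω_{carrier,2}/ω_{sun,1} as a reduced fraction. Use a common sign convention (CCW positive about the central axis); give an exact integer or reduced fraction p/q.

Stage 1: N_ring = 34 + 2·23 = 80
Stage 1: 34(ω_s−ω_c) = −80(ω_r−ω_c),  ω_r=0, ω_s=1
Stage 1: 34(1−ω_c) = −80(0−ω_c)  ⇒  114ω_c = 34  ⇒  ω_c = 17/57
  ⇒ ω_c¹/ω_s¹ = 17/57
Stage 2: N_ring = 31 + 2·25 = 81
Stage 2: 31(ω_s−ω_c) = −81(ω_r−ω_c),  ω_r=0, ω_s=1
Stage 2: 31(1−ω_c) = −81(0−ω_c)  ⇒  112ω_c = 31  ⇒  ω_c = 31/112
  ⇒ ω_c²/ω_s² = 31/112
Coupling ω_s² = ω_c¹ ⇒ overall = 17/57 × 31/112 = 527/6384

527/6384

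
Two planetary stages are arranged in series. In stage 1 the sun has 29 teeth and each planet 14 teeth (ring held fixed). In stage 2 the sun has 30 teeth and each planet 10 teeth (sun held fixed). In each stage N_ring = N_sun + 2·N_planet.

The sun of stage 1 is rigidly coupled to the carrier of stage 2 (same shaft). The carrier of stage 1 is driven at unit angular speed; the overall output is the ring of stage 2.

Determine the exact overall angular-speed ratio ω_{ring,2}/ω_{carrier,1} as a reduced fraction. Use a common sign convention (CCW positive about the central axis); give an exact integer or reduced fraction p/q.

Stage 1: N_ring = 29 + 2·14 = 57
Stage 1: 29(ω_s−ω_c) = −57(ω_r−ω_c),  ω_r=0, ω_c=1
Stage 1: ω_s = 1 − (57/29)(0−1) = 86/29
  ⇒ ω_s¹/ω_c¹ = 86/29
Stage 2: N_ring = 30 + 2·10 = 50
Stage 2: 30(ω_s−ω_c) = −50(ω_r−ω_c),  ω_s=0, ω_c=1
Stage 2: ω_r = 1 − (30/50)(0−1) = 8/5
  ⇒ ω_r²/ω_c² = 8/5
Coupling ω_c² = ω_s¹ ⇒ overall = 86/29 × 8/5 = 688/145

688/145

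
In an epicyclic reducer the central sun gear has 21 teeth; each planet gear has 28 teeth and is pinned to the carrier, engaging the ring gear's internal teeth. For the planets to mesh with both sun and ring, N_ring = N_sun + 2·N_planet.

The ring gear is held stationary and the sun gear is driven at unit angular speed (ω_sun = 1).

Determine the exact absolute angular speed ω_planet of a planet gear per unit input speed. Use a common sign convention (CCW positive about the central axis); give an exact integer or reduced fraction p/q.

N_ring = 21 + 2·28 = 77
21(ω_s−ω_c) = −77(ω_r−ω_c),  ω_r=0, ω_s=1
21(1−ω_c) = −77(0−ω_c)  ⇒  98ω_c = 21  ⇒  ω_c = 3/14
sun–planet: 21·(1−3/14) = −28·(ω_p−ω_c)  ⇒  ω_p−ω_c = −(21/28)·(11/14) = -33/56
ω_p = 3/14 − 33/56 = -3/8

-3/8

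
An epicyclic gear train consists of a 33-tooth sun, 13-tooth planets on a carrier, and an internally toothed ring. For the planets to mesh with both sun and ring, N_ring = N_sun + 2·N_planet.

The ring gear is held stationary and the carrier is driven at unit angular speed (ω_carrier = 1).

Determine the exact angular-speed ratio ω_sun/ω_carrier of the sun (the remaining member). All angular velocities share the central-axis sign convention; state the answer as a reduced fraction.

92/33

N_ring = 33 + 2·13 = 59
33(ω_s−ω_c) = −59(ω_r−ω_c),  ω_r=0, ω_c=1
ω_s = 1 − (59/33)(0−1) = 92/33
ω_s/ω_c = 92/33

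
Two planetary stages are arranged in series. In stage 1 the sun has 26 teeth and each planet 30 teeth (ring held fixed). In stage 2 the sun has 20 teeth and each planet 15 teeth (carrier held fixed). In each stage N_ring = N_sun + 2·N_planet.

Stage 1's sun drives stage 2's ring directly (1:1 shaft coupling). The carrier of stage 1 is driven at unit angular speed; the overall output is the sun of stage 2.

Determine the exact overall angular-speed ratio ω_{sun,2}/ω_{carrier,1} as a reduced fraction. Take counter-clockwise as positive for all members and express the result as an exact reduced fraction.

-140/13

Stage 1: N_ring = 26 + 2·30 = 86
Stage 1: 26(ω_s−ω_c) = −86(ω_r−ω_c),  ω_r=0, ω_c=1
Stage 1: ω_s = 1 − (86/26)(0−1) = 56/13
  ⇒ ω_s¹/ω_c¹ = 56/13
Stage 2: N_ring = 20 + 2·15 = 50
Stage 2: 20(ω_s−ω_c) = −50(ω_r−ω_c),  ω_c=0, ω_r=1
Stage 2: ω_s = 0 − (50/20)(1−0) = -5/2
  ⇒ ω_s²/ω_r² = -5/2
Coupling ω_r² = ω_s¹ ⇒ overall = 56/13 × -5/2 = -140/13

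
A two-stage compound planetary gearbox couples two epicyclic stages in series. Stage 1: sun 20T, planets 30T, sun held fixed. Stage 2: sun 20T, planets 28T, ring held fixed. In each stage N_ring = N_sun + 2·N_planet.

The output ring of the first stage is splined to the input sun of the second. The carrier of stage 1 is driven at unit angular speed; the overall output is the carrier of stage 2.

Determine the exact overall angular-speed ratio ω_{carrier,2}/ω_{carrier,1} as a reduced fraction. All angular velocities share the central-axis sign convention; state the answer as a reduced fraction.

Stage 1: N_ring = 20 + 2·30 = 80
Stage 1: 20(ω_s−ω_c) = −80(ω_r−ω_c),  ω_s=0, ω_c=1
Stage 1: ω_r = 1 − (20/80)(0−1) = 5/4
  ⇒ ω_r¹/ω_c¹ = 5/4
Stage 2: N_ring = 20 + 2·28 = 76
Stage 2: 20(ω_s−ω_c) = −76(ω_r−ω_c),  ω_r=0, ω_s=1
Stage 2: 20(1−ω_c) = −76(0−ω_c)  ⇒  96ω_c = 20  ⇒  ω_c = 5/24
  ⇒ ω_c²/ω_s² = 5/24
Coupling ω_s² = ω_r¹ ⇒ overall = 5/4 × 5/24 = 25/96

25/96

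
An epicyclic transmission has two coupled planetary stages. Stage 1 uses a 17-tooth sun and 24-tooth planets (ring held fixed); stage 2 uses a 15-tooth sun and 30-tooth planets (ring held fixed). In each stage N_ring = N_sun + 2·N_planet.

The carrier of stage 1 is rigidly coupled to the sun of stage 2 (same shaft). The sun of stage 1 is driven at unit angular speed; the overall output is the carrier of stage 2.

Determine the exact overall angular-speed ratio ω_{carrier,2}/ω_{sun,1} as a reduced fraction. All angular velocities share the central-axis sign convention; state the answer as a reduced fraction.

Stage 1: N_ring = 17 + 2·24 = 65
Stage 1: 17(ω_s−ω_c) = −65(ω_r−ω_c),  ω_r=0, ω_s=1
Stage 1: 17(1−ω_c) = −65(0−ω_c)  ⇒  82ω_c = 17  ⇒  ω_c = 17/82
  ⇒ ω_c¹/ω_s¹ = 17/82
Stage 2: N_ring = 15 + 2·30 = 75
Stage 2: 15(ω_s−ω_c) = −75(ω_r−ω_c),  ω_r=0, ω_s=1
Stage 2: 15(1−ω_c) = −75(0−ω_c)  ⇒  90ω_c = 15  ⇒  ω_c = 1/6
  ⇒ ω_c²/ω_s² = 1/6
Coupling ω_s² = ω_c¹ ⇒ overall = 17/82 × 1/6 = 17/492

17/492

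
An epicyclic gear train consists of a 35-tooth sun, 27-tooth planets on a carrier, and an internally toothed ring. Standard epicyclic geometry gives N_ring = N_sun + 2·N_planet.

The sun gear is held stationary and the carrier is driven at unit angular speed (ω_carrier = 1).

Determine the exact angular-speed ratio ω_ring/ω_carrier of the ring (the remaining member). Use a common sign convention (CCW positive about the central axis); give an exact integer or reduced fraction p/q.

N_ring = 35 + 2·27 = 89
35(ω_s−ω_c) = −89(ω_r−ω_c),  ω_s=0, ω_c=1
ω_r = 1 − (35/89)(0−1) = 124/89
ω_r/ω_c = 124/89

124/89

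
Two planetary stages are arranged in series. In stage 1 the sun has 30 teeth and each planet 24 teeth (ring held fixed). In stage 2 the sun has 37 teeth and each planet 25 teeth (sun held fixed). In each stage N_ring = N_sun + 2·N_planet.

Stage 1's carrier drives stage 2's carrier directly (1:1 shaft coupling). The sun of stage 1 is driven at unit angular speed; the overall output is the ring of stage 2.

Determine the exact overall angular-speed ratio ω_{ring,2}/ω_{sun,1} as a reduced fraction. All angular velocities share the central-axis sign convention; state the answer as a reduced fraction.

Stage 1: N_ring = 30 + 2·24 = 78
Stage 1: 30(ω_s−ω_c) = −78(ω_r−ω_c),  ω_r=0, ω_s=1
Stage 1: 30(1−ω_c) = −78(0−ω_c)  ⇒  108ω_c = 30  ⇒  ω_c = 5/18
  ⇒ ω_c¹/ω_s¹ = 5/18
Stage 2: N_ring = 37 + 2·25 = 87
Stage 2: 37(ω_s−ω_c) = −87(ω_r−ω_c),  ω_s=0, ω_c=1
Stage 2: ω_r = 1 − (37/87)(0−1) = 124/87
  ⇒ ω_r²/ω_c² = 124/87
Coupling ω_c² = ω_c¹ ⇒ overall = 5/18 × 124/87 = 310/783

310/783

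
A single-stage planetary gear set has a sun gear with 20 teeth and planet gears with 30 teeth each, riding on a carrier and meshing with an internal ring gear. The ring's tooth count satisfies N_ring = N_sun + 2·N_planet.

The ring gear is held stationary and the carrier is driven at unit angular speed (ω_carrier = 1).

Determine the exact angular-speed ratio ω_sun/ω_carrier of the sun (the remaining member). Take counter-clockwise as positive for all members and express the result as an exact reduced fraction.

N_ring = 20 + 2·30 = 80
20(ω_s−ω_c) = −80(ω_r−ω_c),  ω_r=0, ω_c=1
ω_s = 1 − (80/20)(0−1) = 5
ω_s/ω_c = 5

5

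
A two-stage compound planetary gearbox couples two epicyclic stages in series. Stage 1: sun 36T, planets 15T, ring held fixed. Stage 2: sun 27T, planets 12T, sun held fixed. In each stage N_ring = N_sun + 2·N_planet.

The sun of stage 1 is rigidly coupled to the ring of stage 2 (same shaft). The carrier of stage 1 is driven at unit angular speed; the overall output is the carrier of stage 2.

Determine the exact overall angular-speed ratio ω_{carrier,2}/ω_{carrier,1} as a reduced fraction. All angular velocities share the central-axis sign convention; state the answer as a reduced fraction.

289/156

Stage 1: N_ring = 36 + 2·15 = 66
Stage 1: 36(ω_s−ω_c) = −66(ω_r−ω_c),  ω_r=0, ω_c=1
Stage 1: ω_s = 1 − (66/36)(0−1) = 17/6
  ⇒ ω_s¹/ω_c¹ = 17/6
Stage 2: N_ring = 27 + 2·12 = 51
Stage 2: 27(ω_s−ω_c) = −51(ω_r−ω_c),  ω_s=0, ω_r=1
Stage 2: 27(0−ω_c) = −51(1−ω_c)  ⇒  78ω_c = 51  ⇒  ω_c = 17/26
  ⇒ ω_c²/ω_r² = 17/26
Coupling ω_r² = ω_s¹ ⇒ overall = 17/6 × 17/26 = 289/156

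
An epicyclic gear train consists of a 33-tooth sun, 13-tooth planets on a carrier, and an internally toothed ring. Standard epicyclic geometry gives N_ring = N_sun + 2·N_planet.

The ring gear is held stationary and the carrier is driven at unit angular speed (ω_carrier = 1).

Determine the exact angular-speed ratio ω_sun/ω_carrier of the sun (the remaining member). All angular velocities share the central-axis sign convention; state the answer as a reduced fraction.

92/33

N_ring = 33 + 2·13 = 59
33(ω_s−ω_c) = −59(ω_r−ω_c),  ω_r=0, ω_c=1
ω_s = 1 − (59/33)(0−1) = 92/33
ω_s/ω_c = 92/33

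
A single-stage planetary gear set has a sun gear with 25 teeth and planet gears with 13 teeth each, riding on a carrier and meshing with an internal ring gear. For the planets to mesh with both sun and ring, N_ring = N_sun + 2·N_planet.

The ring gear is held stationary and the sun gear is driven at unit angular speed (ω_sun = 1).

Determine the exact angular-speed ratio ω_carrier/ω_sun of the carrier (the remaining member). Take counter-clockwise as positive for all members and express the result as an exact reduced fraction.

25/76

N_ring = 25 + 2·13 = 51
25(ω_s−ω_c) = −51(ω_r−ω_c),  ω_r=0, ω_s=1
25(1−ω_c) = −51(0−ω_c)  ⇒  76ω_c = 25  ⇒  ω_c = 25/76
ω_c/ω_s = 25/76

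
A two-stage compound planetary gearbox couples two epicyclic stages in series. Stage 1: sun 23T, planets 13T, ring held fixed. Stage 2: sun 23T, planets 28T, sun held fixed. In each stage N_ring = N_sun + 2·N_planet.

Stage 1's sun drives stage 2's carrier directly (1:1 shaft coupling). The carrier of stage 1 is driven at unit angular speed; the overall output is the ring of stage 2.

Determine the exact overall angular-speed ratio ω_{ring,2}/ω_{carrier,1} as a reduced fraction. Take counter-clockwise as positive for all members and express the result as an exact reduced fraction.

Stage 1: N_ring = 23 + 2·13 = 49
Stage 1: 23(ω_s−ω_c) = −49(ω_r−ω_c),  ω_r=0, ω_c=1
Stage 1: ω_s = 1 − (49/23)(0−1) = 72/23
  ⇒ ω_s¹/ω_c¹ = 72/23
Stage 2: N_ring = 23 + 2·28 = 79
Stage 2: 23(ω_s−ω_c) = −79(ω_r−ω_c),  ω_s=0, ω_c=1
Stage 2: ω_r = 1 − (23/79)(0−1) = 102/79
  ⇒ ω_r²/ω_c² = 102/79
Coupling ω_c² = ω_s¹ ⇒ overall = 72/23 × 102/79 = 7344/1817

7344/1817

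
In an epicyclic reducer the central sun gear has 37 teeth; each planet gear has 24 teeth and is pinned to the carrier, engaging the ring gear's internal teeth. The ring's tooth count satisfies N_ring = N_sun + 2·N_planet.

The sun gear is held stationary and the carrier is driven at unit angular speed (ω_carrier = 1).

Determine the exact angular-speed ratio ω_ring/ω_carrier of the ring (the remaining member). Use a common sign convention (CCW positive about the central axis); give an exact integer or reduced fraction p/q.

122/85

N_ring = 37 + 2·24 = 85
37(ω_s−ω_c) = −85(ω_r−ω_c),  ω_s=0, ω_c=1
ω_r = 1 − (37/85)(0−1) = 122/85
ω_r/ω_c = 122/85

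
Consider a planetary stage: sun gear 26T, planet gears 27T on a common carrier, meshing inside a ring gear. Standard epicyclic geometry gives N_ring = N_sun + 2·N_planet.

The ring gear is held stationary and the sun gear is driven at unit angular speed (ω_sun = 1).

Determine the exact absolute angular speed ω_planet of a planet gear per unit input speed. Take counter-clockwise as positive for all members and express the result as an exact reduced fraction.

-13/27

N_ring = 26 + 2·27 = 80
26(ω_s−ω_c) = −80(ω_r−ω_c),  ω_r=0, ω_s=1
26(1−ω_c) = −80(0−ω_c)  ⇒  106ω_c = 26  ⇒  ω_c = 13/53
sun–planet: 26·(1−13/53) = −27·(ω_p−ω_c)  ⇒  ω_p−ω_c = −(26/27)·(40/53) = -1040/1431
ω_p = 13/53 − 1040/1431 = -13/27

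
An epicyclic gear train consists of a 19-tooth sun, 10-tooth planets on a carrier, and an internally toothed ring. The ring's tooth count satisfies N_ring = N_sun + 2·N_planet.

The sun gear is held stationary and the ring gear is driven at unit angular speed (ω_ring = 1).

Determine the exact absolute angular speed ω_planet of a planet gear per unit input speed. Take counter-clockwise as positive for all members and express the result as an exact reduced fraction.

N_ring = 19 + 2·10 = 39
19(ω_s−ω_c) = −39(ω_r−ω_c),  ω_s=0, ω_r=1
19(0−ω_c) = −39(1−ω_c)  ⇒  58ω_c = 39  ⇒  ω_c = 39/58
sun–planet: 19·(0−39/58) = −10·(ω_p−ω_c)  ⇒  ω_p−ω_c = −(19/10)·(-39/58) = 741/580
ω_p = 39/58 + 741/580 = 39/20

39/20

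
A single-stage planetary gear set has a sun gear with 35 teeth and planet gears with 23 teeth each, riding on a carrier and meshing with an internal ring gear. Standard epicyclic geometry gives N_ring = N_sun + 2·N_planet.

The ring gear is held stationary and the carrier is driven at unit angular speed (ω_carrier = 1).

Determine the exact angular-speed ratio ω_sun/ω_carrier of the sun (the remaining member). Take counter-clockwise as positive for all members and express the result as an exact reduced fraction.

116/35

N_ring = 35 + 2·23 = 81
35(ω_s−ω_c) = −81(ω_r−ω_c),  ω_r=0, ω_c=1
ω_s = 1 − (81/35)(0−1) = 116/35
ω_s/ω_c = 116/35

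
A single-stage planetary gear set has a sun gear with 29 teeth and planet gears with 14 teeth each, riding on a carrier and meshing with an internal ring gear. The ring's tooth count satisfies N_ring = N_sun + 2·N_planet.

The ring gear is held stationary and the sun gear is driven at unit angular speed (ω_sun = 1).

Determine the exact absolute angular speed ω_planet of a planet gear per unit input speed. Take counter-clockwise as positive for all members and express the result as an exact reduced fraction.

N_ring = 29 + 2·14 = 57
29(ω_s−ω_c) = −57(ω_r−ω_c),  ω_r=0, ω_s=1
29(1−ω_c) = −57(0−ω_c)  ⇒  86ω_c = 29  ⇒  ω_c = 29/86
sun–planet: 29·(1−29/86) = −14·(ω_p−ω_c)  ⇒  ω_p−ω_c = −(29/14)·(57/86) = -1653/1204
ω_p = 29/86 − 1653/1204 = -29/28

-29/28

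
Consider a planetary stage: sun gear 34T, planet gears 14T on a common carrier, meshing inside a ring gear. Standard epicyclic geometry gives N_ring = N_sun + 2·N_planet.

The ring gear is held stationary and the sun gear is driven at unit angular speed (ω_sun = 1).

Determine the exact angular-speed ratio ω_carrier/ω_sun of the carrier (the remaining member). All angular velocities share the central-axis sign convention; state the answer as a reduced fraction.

N_ring = 34 + 2·14 = 62
34(ω_s−ω_c) = −62(ω_r−ω_c),  ω_r=0, ω_s=1
34(1−ω_c) = −62(0−ω_c)  ⇒  96ω_c = 34  ⇒  ω_c = 17/48
ω_c/ω_s = 17/48

17/48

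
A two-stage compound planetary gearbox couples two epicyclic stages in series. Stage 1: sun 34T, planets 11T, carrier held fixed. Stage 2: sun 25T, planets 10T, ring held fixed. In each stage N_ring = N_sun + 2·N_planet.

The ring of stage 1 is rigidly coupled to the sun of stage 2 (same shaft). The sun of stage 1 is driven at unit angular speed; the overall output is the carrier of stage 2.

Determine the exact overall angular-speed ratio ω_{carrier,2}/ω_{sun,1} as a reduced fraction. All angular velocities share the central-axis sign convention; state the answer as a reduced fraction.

Stage 1: N_ring = 34 + 2·11 = 56
Stage 1: 34(ω_s−ω_c) = −56(ω_r−ω_c),  ω_c=0, ω_s=1
Stage 1: ω_r = 0 − (34/56)(1−0) = -17/28
  ⇒ ω_r¹/ω_s¹ = -17/28
Stage 2: N_ring = 25 + 2·10 = 45
Stage 2: 25(ω_s−ω_c) = −45(ω_r−ω_c),  ω_r=0, ω_s=1
Stage 2: 25(1−ω_c) = −45(0−ω_c)  ⇒  70ω_c = 25  ⇒  ω_c = 5/14
  ⇒ ω_c²/ω_s² = 5/14
Coupling ω_s² = ω_r¹ ⇒ overall = -17/28 × 5/14 = -85/392

-85/392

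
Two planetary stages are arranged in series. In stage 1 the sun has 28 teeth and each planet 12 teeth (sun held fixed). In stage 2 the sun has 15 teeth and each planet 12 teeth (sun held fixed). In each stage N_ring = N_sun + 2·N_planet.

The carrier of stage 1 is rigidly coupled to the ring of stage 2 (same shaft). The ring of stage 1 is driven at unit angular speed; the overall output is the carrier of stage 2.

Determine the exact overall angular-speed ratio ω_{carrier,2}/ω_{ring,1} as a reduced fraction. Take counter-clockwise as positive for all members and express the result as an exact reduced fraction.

Stage 1: N_ring = 28 + 2·12 = 52
Stage 1: 28(ω_s−ω_c) = −52(ω_r−ω_c),  ω_s=0, ω_r=1
Stage 1: 28(0−ω_c) = −52(1−ω_c)  ⇒  80ω_c = 52  ⇒  ω_c = 13/20
  ⇒ ω_c¹/ω_r¹ = 13/20
Stage 2: N_ring = 15 + 2·12 = 39
Stage 2: 15(ω_s−ω_c) = −39(ω_r−ω_c),  ω_s=0, ω_r=1
Stage 2: 15(0−ω_c) = −39(1−ω_c)  ⇒  54ω_c = 39  ⇒  ω_c = 13/18
  ⇒ ω_c²/ω_r² = 13/18
Coupling ω_r² = ω_c¹ ⇒ overall = 13/20 × 13/18 = 169/360

169/360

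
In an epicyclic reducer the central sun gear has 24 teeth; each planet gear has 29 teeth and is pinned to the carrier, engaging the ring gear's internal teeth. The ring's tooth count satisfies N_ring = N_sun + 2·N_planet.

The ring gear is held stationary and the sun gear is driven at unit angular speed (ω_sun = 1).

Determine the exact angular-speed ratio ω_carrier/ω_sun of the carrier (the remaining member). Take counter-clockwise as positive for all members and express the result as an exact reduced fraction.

12/53

N_ring = 24 + 2·29 = 82
24(ω_s−ω_c) = −82(ω_r−ω_c),  ω_r=0, ω_s=1
24(1−ω_c) = −82(0−ω_c)  ⇒  106ω_c = 24  ⇒  ω_c = 12/53
ω_c/ω_s = 12/53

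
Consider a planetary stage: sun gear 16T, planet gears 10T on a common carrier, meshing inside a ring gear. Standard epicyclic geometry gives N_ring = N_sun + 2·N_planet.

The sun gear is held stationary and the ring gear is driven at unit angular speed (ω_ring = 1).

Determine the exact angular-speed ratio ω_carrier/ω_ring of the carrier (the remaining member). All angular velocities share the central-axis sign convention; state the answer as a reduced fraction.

9/13

N_ring = 16 + 2·10 = 36
16(ω_s−ω_c) = −36(ω_r−ω_c),  ω_s=0, ω_r=1
16(0−ω_c) = −36(1−ω_c)  ⇒  52ω_c = 36  ⇒  ω_c = 9/13
ω_c/ω_r = 9/13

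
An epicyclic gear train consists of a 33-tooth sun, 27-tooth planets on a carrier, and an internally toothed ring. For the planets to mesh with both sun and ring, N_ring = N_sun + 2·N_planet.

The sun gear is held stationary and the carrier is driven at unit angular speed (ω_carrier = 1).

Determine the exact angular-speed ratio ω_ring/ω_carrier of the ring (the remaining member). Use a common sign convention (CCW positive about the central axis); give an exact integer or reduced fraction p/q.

N_ring = 33 + 2·27 = 87
33(ω_s−ω_c) = −87(ω_r−ω_c),  ω_s=0, ω_c=1
ω_r = 1 − (33/87)(0−1) = 40/29
ω_r/ω_c = 40/29

40/29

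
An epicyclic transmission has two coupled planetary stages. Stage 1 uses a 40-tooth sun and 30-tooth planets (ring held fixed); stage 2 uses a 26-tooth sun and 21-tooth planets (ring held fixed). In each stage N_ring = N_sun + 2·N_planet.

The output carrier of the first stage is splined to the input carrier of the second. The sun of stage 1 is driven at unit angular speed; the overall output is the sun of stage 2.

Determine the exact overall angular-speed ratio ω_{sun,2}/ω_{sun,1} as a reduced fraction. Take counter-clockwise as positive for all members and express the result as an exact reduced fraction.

94/91

Stage 1: N_ring = 40 + 2·30 = 100
Stage 1: 40(ω_s−ω_c) = −100(ω_r−ω_c),  ω_r=0, ω_s=1
Stage 1: 40(1−ω_c) = −100(0−ω_c)  ⇒  140ω_c = 40  ⇒  ω_c = 2/7
  ⇒ ω_c¹/ω_s¹ = 2/7
Stage 2: N_ring = 26 + 2·21 = 68
Stage 2: 26(ω_s−ω_c) = −68(ω_r−ω_c),  ω_r=0, ω_c=1
Stage 2: ω_s = 1 − (68/26)(0−1) = 47/13
  ⇒ ω_s²/ω_c² = 47/13
Coupling ω_c² = ω_c¹ ⇒ overall = 2/7 × 47/13 = 94/91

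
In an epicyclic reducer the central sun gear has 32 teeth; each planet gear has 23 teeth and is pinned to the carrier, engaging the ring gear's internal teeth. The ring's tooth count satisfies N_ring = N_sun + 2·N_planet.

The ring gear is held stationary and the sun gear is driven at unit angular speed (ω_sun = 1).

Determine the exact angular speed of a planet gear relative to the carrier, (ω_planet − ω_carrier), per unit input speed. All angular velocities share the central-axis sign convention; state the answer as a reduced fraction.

-1248/1265

N_ring = 32 + 2·23 = 78
32(ω_s−ω_c) = −78(ω_r−ω_c),  ω_r=0, ω_s=1
32(1−ω_c) = −78(0−ω_c)  ⇒  110ω_c = 32  ⇒  ω_c = 16/55
sun–planet: 32·(1−16/55) = −23·(ω_p−ω_c)  ⇒  ω_p−ω_c = −(32/23)·(39/55) = -1248/1265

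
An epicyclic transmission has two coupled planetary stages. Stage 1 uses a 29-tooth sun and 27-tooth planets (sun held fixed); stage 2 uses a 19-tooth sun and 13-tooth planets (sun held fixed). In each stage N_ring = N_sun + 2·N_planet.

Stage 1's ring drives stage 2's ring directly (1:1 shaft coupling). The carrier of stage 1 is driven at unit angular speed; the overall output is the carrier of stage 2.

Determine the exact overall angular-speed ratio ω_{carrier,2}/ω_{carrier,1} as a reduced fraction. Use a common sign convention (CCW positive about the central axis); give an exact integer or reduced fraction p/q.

315/332

Stage 1: N_ring = 29 + 2·27 = 83
Stage 1: 29(ω_s−ω_c) = −83(ω_r−ω_c),  ω_s=0, ω_c=1
Stage 1: ω_r = 1 − (29/83)(0−1) = 112/83
  ⇒ ω_r¹/ω_c¹ = 112/83
Stage 2: N_ring = 19 + 2·13 = 45
Stage 2: 19(ω_s−ω_c) = −45(ω_r−ω_c),  ω_s=0, ω_r=1
Stage 2: 19(0−ω_c) = −45(1−ω_c)  ⇒  64ω_c = 45  ⇒  ω_c = 45/64
  ⇒ ω_c²/ω_r² = 45/64
Coupling ω_r² = ω_r¹ ⇒ overall = 112/83 × 45/64 = 315/332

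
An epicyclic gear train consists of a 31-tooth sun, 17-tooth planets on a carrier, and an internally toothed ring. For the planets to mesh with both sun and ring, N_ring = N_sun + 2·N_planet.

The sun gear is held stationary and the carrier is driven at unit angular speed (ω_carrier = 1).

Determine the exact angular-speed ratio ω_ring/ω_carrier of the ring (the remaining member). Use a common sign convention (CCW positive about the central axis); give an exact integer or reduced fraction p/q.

96/65

N_ring = 31 + 2·17 = 65
31(ω_s−ω_c) = −65(ω_r−ω_c),  ω_s=0, ω_c=1
ω_r = 1 − (31/65)(0−1) = 96/65
ω_r/ω_c = 96/65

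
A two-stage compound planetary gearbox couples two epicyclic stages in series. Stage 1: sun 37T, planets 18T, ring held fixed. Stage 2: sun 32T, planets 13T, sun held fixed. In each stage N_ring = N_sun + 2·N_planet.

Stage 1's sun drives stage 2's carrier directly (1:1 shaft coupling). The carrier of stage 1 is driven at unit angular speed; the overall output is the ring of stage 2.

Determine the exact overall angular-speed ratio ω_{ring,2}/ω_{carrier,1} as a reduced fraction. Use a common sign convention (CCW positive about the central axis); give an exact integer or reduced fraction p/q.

4950/1073

Stage 1: N_ring = 37 + 2·18 = 73
Stage 1: 37(ω_s−ω_c) = −73(ω_r−ω_c),  ω_r=0, ω_c=1
Stage 1: ω_s = 1 − (73/37)(0−1) = 110/37
  ⇒ ω_s¹/ω_c¹ = 110/37
Stage 2: N_ring = 32 + 2·13 = 58
Stage 2: 32(ω_s−ω_c) = −58(ω_r−ω_c),  ω_s=0, ω_c=1
Stage 2: ω_r = 1 − (32/58)(0−1) = 45/29
  ⇒ ω_r²/ω_c² = 45/29
Coupling ω_c² = ω_s¹ ⇒ overall = 110/37 × 45/29 = 4950/1073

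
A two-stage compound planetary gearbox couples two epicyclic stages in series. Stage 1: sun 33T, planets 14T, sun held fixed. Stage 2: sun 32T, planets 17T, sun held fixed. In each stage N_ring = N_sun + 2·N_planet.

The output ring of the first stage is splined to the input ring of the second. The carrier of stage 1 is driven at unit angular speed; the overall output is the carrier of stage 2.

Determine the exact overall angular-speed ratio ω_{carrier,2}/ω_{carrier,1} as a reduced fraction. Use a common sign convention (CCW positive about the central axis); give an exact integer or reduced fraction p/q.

3102/2989

Stage 1: N_ring = 33 + 2·14 = 61
Stage 1: 33(ω_s−ω_c) = −61(ω_r−ω_c),  ω_s=0, ω_c=1
Stage 1: ω_r = 1 − (33/61)(0−1) = 94/61
  ⇒ ω_r¹/ω_c¹ = 94/61
Stage 2: N_ring = 32 + 2·17 = 66
Stage 2: 32(ω_s−ω_c) = −66(ω_r−ω_c),  ω_s=0, ω_r=1
Stage 2: 32(0−ω_c) = −66(1−ω_c)  ⇒  98ω_c = 66  ⇒  ω_c = 33/49
  ⇒ ω_c²/ω_r² = 33/49
Coupling ω_r² = ω_r¹ ⇒ overall = 94/61 × 33/49 = 3102/2989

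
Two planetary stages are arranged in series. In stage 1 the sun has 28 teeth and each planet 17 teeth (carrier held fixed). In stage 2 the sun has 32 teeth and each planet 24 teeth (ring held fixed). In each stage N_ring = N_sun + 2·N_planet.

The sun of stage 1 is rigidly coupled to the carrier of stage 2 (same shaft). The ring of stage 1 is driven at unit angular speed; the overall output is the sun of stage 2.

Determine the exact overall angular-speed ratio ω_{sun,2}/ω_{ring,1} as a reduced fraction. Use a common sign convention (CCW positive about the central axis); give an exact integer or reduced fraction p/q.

Stage 1: N_ring = 28 + 2·17 = 62
Stage 1: 28(ω_s−ω_c) = −62(ω_r−ω_c),  ω_c=0, ω_r=1
Stage 1: ω_s = 0 − (62/28)(1−0) = -31/14
  ⇒ ω_s¹/ω_r¹ = -31/14
Stage 2: N_ring = 32 + 2·24 = 80
Stage 2: 32(ω_s−ω_c) = −80(ω_r−ω_c),  ω_r=0, ω_c=1
Stage 2: ω_s = 1 − (80/32)(0−1) = 7/2
  ⇒ ω_s²/ω_c² = 7/2
Coupling ω_c² = ω_s¹ ⇒ overall = -31/14 × 7/2 = -31/4

-31/4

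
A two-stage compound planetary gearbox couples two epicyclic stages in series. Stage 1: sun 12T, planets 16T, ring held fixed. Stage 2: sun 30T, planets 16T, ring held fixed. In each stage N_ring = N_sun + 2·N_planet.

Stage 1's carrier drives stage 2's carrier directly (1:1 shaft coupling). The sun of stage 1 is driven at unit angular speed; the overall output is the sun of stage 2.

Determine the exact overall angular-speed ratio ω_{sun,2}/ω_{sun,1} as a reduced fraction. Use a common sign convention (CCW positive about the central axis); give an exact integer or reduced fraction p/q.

23/35

Stage 1: N_ring = 12 + 2·16 = 44
Stage 1: 12(ω_s−ω_c) = −44(ω_r−ω_c),  ω_r=0, ω_s=1
Stage 1: 12(1−ω_c) = −44(0−ω_c)  ⇒  56ω_c = 12  ⇒  ω_c = 3/14
  ⇒ ω_c¹/ω_s¹ = 3/14
Stage 2: N_ring = 30 + 2·16 = 62
Stage 2: 30(ω_s−ω_c) = −62(ω_r−ω_c),  ω_r=0, ω_c=1
Stage 2: ω_s = 1 − (62/30)(0−1) = 46/15
  ⇒ ω_s²/ω_c² = 46/15
Coupling ω_c² = ω_c¹ ⇒ overall = 3/14 × 46/15 = 23/35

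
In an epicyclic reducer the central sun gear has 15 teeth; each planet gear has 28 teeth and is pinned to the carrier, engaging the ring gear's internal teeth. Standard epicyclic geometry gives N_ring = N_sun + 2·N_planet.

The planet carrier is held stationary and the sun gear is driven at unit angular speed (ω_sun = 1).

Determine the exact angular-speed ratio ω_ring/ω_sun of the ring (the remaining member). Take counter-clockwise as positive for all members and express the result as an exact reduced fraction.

N_ring = 15 + 2·28 = 71
15(ω_s−ω_c) = −71(ω_r−ω_c),  ω_c=0, ω_s=1
ω_r = 0 − (15/71)(1−0) = -15/71
ω_r/ω_s = -15/71

-15/71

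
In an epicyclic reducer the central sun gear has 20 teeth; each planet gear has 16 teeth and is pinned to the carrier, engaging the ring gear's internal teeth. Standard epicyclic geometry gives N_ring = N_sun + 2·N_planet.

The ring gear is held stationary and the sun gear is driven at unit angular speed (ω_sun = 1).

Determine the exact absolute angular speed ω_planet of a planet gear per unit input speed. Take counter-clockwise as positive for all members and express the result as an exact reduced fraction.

-5/8

N_ring = 20 + 2·16 = 52
20(ω_s−ω_c) = −52(ω_r−ω_c),  ω_r=0, ω_s=1
20(1−ω_c) = −52(0−ω_c)  ⇒  72ω_c = 20  ⇒  ω_c = 5/18
sun–planet: 20·(1−5/18) = −16·(ω_p−ω_c)  ⇒  ω_p−ω_c = −(20/16)·(13/18) = -65/72
ω_p = 5/18 − 65/72 = -5/8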